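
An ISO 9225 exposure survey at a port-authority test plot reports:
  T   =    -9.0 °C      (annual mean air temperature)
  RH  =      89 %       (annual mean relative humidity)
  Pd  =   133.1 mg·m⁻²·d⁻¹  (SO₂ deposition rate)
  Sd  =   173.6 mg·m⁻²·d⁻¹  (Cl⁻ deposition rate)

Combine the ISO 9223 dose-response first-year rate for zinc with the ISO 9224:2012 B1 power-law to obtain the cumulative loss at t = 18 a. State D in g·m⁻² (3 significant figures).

zinc: T≤10 °C ⇒ hinge +0.038·(-9.0−10) = -0.7220
  sulphur-dioxide contribution → 3.233 μm/a
  chloride contribution → 0.3137 μm/a
  total first-year rate 3.547 μm/a
Power-law: D(18) = r_corr · 18^0.813
  D(18) = 3.547 × 18^0.813 = 3.547 × 10.48 = 37.19 μm
  Mass loss = 37.19 μm × 7.14 g/cm³ = 265.5 g·m⁻²

D(18) = 266 g·m⁻²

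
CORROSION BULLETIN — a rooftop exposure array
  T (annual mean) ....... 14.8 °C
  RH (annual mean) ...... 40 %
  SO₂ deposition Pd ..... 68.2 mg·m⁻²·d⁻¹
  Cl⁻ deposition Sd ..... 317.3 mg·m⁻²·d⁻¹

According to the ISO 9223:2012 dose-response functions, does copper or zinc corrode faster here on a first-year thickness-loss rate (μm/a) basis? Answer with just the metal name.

zinc

copper: T>10 °C ⇒ hinge -0.080·(14.8−10) = -0.3840
  Pd branch = 0.0053·Pd^0.26·e^(0.059·RH+f) = 0.1146 μm/a
  Sd branch = 0.01025·Sd^0.27·e^(0.036·RH+0.049·T) = 0.4231 μm/a
  sum: 0.1146 + 0.4231 → r_corr = 0.5377 μm/a
zinc: temperature factor f = -0.071·(4.8) = -0.3408
  SO₂ term: 0.0129·68.2^0.44·exp(0.046·40-0.3408) = 0.3703
  Cl⁻ term: 0.0175·317.3^0.57·exp(0.008·40+0.085·14.8) = 2.26
  r_corr = 0.3703 + 2.26 = 2.631 μm/a
Ordering by μm/a: zinc (2.63) > copper (0.538)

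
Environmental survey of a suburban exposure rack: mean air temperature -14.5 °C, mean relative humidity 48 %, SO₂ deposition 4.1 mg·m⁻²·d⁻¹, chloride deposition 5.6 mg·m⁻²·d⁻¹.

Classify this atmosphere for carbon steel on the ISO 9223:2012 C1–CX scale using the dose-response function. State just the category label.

C1

carbon steel: T≤10 °C ⇒ hinge +0.150·(-14.5−10) = -3.6750
  SO₂ term: 1.77·4.1^0.52·exp(0.02·48-3.6750) = 0.2441
  Cl⁻ term: 0.102·5.6^0.62·exp(0.033·48+0.04·-14.5) = 0.81
  r_corr = 0.2441 + 0.81 = 1.054 μm/a
1.05 μm/a falls in (0, 1.3] for carbon steel → category C1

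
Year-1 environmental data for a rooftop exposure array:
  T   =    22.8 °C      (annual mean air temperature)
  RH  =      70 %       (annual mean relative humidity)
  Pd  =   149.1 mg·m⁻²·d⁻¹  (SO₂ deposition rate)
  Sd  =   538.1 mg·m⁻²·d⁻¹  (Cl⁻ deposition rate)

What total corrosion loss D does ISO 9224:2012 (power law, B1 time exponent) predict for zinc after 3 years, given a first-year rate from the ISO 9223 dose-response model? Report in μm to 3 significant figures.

zinc: temperature factor f = -0.071·(12.8) = -0.9088
  SO₂ term: 0.0129·149.1^0.44·exp(0.046·70-0.9088) = 1.177
  Sd branch = 0.0175·Sd^0.57·e^(0.008·RH+0.085·T) = 7.665 μm/a
  r_corr = 1.177 + 7.665 = 8.841 μm/a
Long-term exponent b (ISO 9224 Table 2, B1) = 0.813
  D(3) = 8.841 × 3^0.813 = 8.841 × 2.443 = 21.6 μm

D(3) = 21.6 μm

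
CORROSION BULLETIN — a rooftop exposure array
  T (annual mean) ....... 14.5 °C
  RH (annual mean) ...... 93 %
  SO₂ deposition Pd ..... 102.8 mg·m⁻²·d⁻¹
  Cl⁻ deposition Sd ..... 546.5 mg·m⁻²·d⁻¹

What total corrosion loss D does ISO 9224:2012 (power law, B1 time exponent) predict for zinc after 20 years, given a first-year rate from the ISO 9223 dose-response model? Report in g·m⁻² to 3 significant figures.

zinc: temperature factor f = -0.071·(4.5) = -0.3195
  sulphur-dioxide contribution → 5.188 μm/a
  chloride contribution → 4.59 μm/a
  total first-year rate 9.779 μm/a
ISO 9224: D(t) = r_corr · t^b with b = 0.813 (zinc, B1)
  D(20) = 9.779 × 20^0.813 = 9.779 × 11.42 = 111.7 μm
  Mass loss = 111.7 μm × 7.14 g/cm³ = 797.5 g·m⁻²

D(20) = 797 g·m⁻²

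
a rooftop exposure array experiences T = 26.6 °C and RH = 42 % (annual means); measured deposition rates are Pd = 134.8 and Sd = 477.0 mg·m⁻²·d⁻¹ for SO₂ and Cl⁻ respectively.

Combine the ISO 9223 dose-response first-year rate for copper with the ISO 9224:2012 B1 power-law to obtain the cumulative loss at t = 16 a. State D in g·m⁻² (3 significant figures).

D(16) = 54.9 g·m⁻²

copper: f(T) = -0.080·(T−10) [T>10 °C] = -1.3280
  SO₂ term: 0.0053·134.8^0.26·exp(0.059·42-1.3280) = 0.0599
  Sd branch = 0.01025·Sd^0.27·e^(0.036·RH+0.049·T) = 0.905 μm/a
  r_corr = 0.0599 + 0.905 = 0.9649 μm/a
Long-term exponent b (ISO 9224 Table 2, B1) = 0.667
  D(16) = 0.9649 × 16^0.667 = 0.9649 × 6.355 = 6.132 μm
  Mass loss = 6.132 μm × 8.96 g/cm³ = 54.94 g·m⁻²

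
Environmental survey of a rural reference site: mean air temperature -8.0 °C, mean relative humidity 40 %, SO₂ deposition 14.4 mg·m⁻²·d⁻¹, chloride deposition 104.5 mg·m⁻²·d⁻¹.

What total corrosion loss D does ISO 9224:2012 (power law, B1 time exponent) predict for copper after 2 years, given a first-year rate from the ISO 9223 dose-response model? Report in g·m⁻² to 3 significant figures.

copper: T≤10 °C ⇒ hinge +0.126·(-8.0−10) = -2.2680
  Pd branch = 0.0053·Pd^0.26·e^(0.059·RH+f) = 0.01163 μm/a
  Cl⁻ term: 0.01025·104.5^0.27·exp(0.036·40+0.049·-8.0) = 0.1026
  sum: 0.01163 + 0.1026 → r_corr = 0.1142 μm/a
Power-law: D(2) = r_corr · 2^0.667
  D(2) = 0.1142 × 2^0.667 = 0.1142 × 1.588 = 0.1813 μm
  Mass loss = 0.1813 μm × 8.96 g/cm³ = 1.625 g·m⁻²

D(2) = 1.62 g·m⁻²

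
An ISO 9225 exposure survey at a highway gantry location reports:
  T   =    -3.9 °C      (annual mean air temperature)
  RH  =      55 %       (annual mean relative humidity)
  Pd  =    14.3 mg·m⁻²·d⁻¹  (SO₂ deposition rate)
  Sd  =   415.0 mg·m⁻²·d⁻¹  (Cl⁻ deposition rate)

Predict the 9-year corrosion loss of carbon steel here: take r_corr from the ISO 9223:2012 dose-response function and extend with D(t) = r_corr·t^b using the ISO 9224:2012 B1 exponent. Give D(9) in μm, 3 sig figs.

carbon steel: temperature factor f = +0.150·(-13.9) = -2.0850
  Pd branch = 1.77·Pd^0.52·e^(0.02·RH+f) = 2.636 μm/a
  Sd branch = 0.102·Sd^0.62·e^(0.033·RH+0.04·T) = 22.51 μm/a
  sum: 2.636 + 22.51 → r_corr = 25.14 μm/a
Power-law: D(9) = r_corr · 9^0.523
  D(9) = 25.14 × 9^0.523 = 25.14 × 3.156 = 79.33 μm

D(9) = 79.3 μm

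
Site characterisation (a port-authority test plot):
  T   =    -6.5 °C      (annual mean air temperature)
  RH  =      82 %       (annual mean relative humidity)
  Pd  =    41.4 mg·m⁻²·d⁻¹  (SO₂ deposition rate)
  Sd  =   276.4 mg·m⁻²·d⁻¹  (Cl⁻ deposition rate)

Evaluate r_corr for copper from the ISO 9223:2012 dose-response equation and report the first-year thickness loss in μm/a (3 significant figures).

copper: T≤10 °C ⇒ hinge +0.126·(-6.5−10) = -2.0790
  Pd branch = 0.0053·Pd^0.26·e^(0.059·RH+f) = 0.2202 μm/a
  Sd branch = 0.01025·Sd^0.27·e^(0.036·RH+0.049·T) = 0.6511 μm/a
  sum: 0.2202 + 0.6511 → r_corr = 0.8714 μm/a

r_corr = 0.871 μm/a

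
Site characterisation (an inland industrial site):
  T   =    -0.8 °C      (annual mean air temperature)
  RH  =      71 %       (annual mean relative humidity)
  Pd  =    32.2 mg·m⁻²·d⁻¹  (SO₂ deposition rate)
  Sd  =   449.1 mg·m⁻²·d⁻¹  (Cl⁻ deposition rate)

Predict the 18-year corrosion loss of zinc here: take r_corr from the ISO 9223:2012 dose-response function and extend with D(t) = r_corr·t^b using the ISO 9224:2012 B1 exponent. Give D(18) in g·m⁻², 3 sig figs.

D(18) = 148 g·m⁻²

zinc: temperature factor f = +0.038·(-10.8) = -0.4104
  SO₂ term: 0.0129·32.2^0.44·exp(0.046·71-0.4104) = 1.033
  Sd branch = 0.0175·Sd^0.57·e^(0.008·RH+0.085·T) = 0.9376 μm/a
  r_corr = 1.033 + 0.9376 = 1.971 μm/a
Long-term exponent b (ISO 9224 Table 2, B1) = 0.813
  D(18) = 1.971 × 18^0.813 = 1.971 × 10.48 = 20.66 μm
  Mass loss = 20.66 μm × 7.14 g/cm³ = 147.5 g·m⁻²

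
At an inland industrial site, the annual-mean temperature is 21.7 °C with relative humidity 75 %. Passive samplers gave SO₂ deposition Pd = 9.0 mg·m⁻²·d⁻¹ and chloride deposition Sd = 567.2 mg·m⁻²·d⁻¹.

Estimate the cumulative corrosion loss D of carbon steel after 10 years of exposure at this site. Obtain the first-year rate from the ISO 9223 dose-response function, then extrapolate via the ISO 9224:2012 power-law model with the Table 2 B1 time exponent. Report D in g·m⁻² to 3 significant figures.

D(10) = 4.20e+03 g·m⁻²

carbon steel: T>10 °C ⇒ hinge -0.054·(21.7−10) = -0.6318
  SO₂ term: 1.77·9.0^0.52·exp(0.02·75-0.6318) = 13.22
  Cl⁻ term: 0.102·567.2^0.62·exp(0.033·75+0.04·21.7) = 147.2
  sum: 13.22 + 147.2 → r_corr = 160.4 μm/a
ISO 9224: D(t) = r_corr · t^b with b = 0.523 (carbon steel, B1)
  D(10) = 160.4 × 10^0.523 = 160.4 × 3.334 = 534.7 μm
  Mass loss = 534.7 μm × 7.85 g/cm³ = 4198 g·m⁻²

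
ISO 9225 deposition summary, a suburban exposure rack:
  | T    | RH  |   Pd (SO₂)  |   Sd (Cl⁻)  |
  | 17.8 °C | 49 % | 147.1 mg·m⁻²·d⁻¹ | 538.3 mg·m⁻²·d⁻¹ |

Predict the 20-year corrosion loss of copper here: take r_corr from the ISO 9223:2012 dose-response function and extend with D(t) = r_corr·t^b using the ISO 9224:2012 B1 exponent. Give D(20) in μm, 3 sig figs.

D(20) = 7.15 μm

copper: T>10 °C ⇒ hinge -0.080·(17.8−10) = -0.6240
  Pd branch = 0.0053·Pd^0.26·e^(0.059·RH+f) = 0.1872 μm/a
  Sd branch = 0.01025·Sd^0.27·e^(0.036·RH+0.049·T) = 0.7816 μm/a
  sum: 0.1872 + 0.7816 → r_corr = 0.9688 μm/a
Long-term exponent b (ISO 9224 Table 2, B1) = 0.667
  D(20) = 0.9688 × 20^0.667 = 0.9688 × 7.375 = 7.146 μm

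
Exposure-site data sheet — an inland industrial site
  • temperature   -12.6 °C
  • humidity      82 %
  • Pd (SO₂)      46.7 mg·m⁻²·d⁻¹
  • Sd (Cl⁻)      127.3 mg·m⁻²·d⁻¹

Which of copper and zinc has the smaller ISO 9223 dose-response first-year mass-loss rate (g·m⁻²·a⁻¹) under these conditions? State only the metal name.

copper: f(T) = +0.126·(T−10) [T≤10 °C] = -2.8476
  Pd branch = 0.0053·Pd^0.26·e^(0.059·RH+f) = 0.1054 μm/a
  Sd branch = 0.01025·Sd^0.27·e^(0.036·RH+0.049·T) = 0.3917 μm/a
  sum: 0.1054 + 0.3917 → r_corr = 0.4971 μm/a
  mass loss = 0.4971 μm/a × 8.96 g/cm³ = 4.454 g·m⁻²·a⁻¹
zinc: temperature factor f = +0.038·(-22.6) = -0.8588
  SO₂ term: 0.0129·46.7^0.44·exp(0.046·82-0.8588) = 1.289
  Cl⁻ term: 0.0175·127.3^0.57·exp(0.008·82+0.085·-12.6) = 0.183
  r_corr = 1.289 + 0.183 = 1.472 μm/a
  mass loss = 1.472 μm/a × 7.14 g/cm³ = 10.51 g·m⁻²·a⁻¹
Ordering by g·m⁻²·a⁻¹: zinc (10.5) > copper (4.45)

copper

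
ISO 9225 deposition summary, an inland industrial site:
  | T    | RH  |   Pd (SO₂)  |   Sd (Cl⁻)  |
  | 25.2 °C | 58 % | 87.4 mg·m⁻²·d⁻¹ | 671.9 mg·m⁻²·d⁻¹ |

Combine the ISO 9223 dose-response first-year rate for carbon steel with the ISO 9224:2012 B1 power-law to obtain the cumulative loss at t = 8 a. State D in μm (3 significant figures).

carbon steel: T>10 °C ⇒ hinge -0.054·(25.2−10) = -0.8208
  Pd branch = 1.77·Pd^0.52·e^(0.02·RH+f) = 25.4 μm/a
  Cl⁻ term: 0.102·671.9^0.62·exp(0.033·58+0.04·25.2) = 107.3
  sum: 25.4 + 107.3 → r_corr = 132.7 μm/a
Power-law: D(8) = r_corr · 8^0.523
  D(8) = 132.7 × 8^0.523 = 132.7 × 2.967 = 393.7 μm

D(8) = 394 μm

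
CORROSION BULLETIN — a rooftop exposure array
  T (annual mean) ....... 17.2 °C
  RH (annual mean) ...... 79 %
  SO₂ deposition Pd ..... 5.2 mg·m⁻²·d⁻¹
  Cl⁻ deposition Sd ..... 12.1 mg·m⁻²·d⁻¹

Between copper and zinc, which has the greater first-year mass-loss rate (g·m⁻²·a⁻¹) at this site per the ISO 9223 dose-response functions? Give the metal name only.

copper: T>10 °C ⇒ hinge -0.080·(17.2−10) = -0.5760
  Pd branch = 0.0053·Pd^0.26·e^(0.059·RH+f) = 0.4836 μm/a
  Cl⁻ term: 0.01025·12.1^0.27·exp(0.036·79+0.049·17.2) = 0.8021
  sum: 0.4836 + 0.8021 → r_corr = 1.286 μm/a
  mass loss = 1.286 μm/a × 8.96 g/cm³ = 11.52 g·m⁻²·a⁻¹
zinc: T>10 °C ⇒ hinge -0.071·(17.2−10) = -0.5112
  SO₂ term: 0.0129·5.2^0.44·exp(0.046·79-0.5112) = 0.6051
  Sd branch = 0.0175·Sd^0.57·e^(0.008·RH+0.085·T) = 0.5884 μm/a
  r_corr = 0.6051 + 0.5884 = 1.193 μm/a
  mass loss = 1.193 μm/a × 7.14 g/cm³ = 8.521 g·m⁻²·a⁻¹
Ordering by g·m⁻²·a⁻¹: copper (11.5) > zinc (8.52)

copper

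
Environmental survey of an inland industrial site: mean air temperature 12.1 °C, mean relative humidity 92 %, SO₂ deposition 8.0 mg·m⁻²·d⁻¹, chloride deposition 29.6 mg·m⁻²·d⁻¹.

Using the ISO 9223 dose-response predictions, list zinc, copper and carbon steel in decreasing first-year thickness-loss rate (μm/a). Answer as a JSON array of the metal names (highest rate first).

zinc: f(T) = -0.071·(T−10) [T>10 °C] = -0.1491
  SO₂ term: 0.0129·8.0^0.44·exp(0.046·92-0.1491) = 1.91
  Sd branch = 0.0175·Sd^0.57·e^(0.008·RH+0.085·T) = 0.7047 μm/a
  sum: 1.91 + 0.7047 → r_corr = 2.615 μm/a
copper: temperature factor f = -0.080·(2.1) = -0.1680
  SO₂ term: 0.0053·8.0^0.26·exp(0.059·92-0.1680) = 1.752
  Cl⁻ term: 0.01025·29.6^0.27·exp(0.036·92+0.049·12.1) = 1.27
  r_corr = 1.752 + 1.27 = 3.022 μm/a
carbon steel: temperature factor f = -0.054·(2.1) = -0.1134
  Pd branch = 1.77·Pd^0.52·e^(0.02·RH+f) = 29.34 μm/a
  Sd branch = 0.102·Sd^0.62·e^(0.033·RH+0.04·T) = 28.15 μm/a
  r_corr = 29.34 + 28.15 = 57.49 μm/a
Ordering by μm/a: carbon steel (57.5) > copper (3.02) > zinc (2.62)

["carbon steel", "copper", "zinc"]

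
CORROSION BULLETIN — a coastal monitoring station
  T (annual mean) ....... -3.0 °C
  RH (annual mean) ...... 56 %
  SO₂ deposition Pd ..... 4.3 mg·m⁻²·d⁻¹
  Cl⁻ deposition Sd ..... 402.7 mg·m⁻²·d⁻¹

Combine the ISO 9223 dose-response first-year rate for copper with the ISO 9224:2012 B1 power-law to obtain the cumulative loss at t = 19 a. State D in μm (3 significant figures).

copper: f(T) = +0.126·(T−10) [T≤10 °C] = -1.6380
  SO₂ term: 0.0053·4.3^0.26·exp(0.059·56-1.6380) = 0.04097
  Sd branch = 0.01025·Sd^0.27·e^(0.036·RH+0.049·T) = 0.3356 μm/a
  sum: 0.04097 + 0.3356 → r_corr = 0.3765 μm/a
Long-term exponent b (ISO 9224 Table 2, B1) = 0.667
  D(19) = 0.3765 × 19^0.667 = 0.3765 × 7.127 = 2.684 μm

D(19) = 2.68 μm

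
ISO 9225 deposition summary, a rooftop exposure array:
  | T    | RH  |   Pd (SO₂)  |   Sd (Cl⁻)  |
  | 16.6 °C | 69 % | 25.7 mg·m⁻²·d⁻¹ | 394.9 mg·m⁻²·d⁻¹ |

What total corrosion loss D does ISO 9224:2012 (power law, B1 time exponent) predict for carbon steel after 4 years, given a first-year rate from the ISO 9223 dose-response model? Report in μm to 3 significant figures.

carbon steel: T>10 °C ⇒ hinge -0.054·(16.6−10) = -0.3564
  sulphur-dioxide contribution → 26.65 μm/a
  chloride contribution → 78.65 μm/a
  ⇒ r_corr(carbon steel) = 105.3 μm/a
Power-law: D(4) = r_corr · 4^0.523
  D(4) = 105.3 × 4^0.523 = 105.3 × 2.065 = 217.4 μm

D(4) = 217 μm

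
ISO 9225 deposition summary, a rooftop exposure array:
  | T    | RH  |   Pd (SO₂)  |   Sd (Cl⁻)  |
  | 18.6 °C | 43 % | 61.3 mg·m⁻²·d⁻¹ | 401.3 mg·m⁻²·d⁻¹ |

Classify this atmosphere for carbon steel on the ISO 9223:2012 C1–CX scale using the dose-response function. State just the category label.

C4

carbon steel: T>10 °C ⇒ hinge -0.054·(18.6−10) = -0.4644
  sulphur-dioxide contribution → 22.35 μm/a
  chloride contribution → 36.49 μm/a
  total first-year rate 58.84 μm/a
ISO 9223 Table 2 (carbon steel): 50 < 58.8 ≤ 80 μm/a ⇒ C4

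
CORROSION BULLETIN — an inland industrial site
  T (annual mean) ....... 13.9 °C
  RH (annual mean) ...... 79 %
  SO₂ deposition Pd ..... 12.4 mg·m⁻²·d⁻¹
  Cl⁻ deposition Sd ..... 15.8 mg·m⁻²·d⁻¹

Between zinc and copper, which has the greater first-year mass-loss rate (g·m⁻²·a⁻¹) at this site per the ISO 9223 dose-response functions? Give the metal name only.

copper

zinc: T>10 °C ⇒ hinge -0.071·(13.9−10) = -0.2769
  Pd branch = 0.0129·Pd^0.44·e^(0.046·RH+f) = 1.121 μm/a
  Cl⁻ term: 0.0175·15.8^0.57·exp(0.008·79+0.085·13.9) = 0.5174
  sum: 1.121 + 0.5174 → r_corr = 1.639 μm/a
  mass loss = 1.639 μm/a × 7.14 g/cm³ = 11.7 g·m⁻²·a⁻¹
copper: f(T) = -0.080·(T−10) [T>10 °C] = -0.3120
  Pd branch = 0.0053·Pd^0.26·e^(0.059·RH+f) = 0.7894 μm/a
  Cl⁻ term: 0.01025·15.8^0.27·exp(0.036·79+0.049·13.9) = 0.7333
  sum: 0.7894 + 0.7333 → r_corr = 1.523 μm/a
  mass loss = 1.523 μm/a × 8.96 g/cm³ = 13.64 g·m⁻²·a⁻¹
Ordering by g·m⁻²·a⁻¹: copper (13.6) > zinc (11.7)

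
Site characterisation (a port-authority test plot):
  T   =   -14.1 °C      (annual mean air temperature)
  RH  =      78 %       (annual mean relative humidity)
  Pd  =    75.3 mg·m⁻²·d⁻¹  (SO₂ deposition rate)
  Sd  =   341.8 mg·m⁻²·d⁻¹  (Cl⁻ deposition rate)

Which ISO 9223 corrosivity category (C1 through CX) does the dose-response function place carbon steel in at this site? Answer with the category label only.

C3

carbon steel: T≤10 °C ⇒ hinge +0.150·(-14.1−10) = -3.6150
  sulphur-dioxide contribution → 2.145 μm/a
  chloride contribution → 28.34 μm/a
  total first-year rate 30.49 μm/a
30.5 μm/a falls in (25, 50] for carbon steel → category C3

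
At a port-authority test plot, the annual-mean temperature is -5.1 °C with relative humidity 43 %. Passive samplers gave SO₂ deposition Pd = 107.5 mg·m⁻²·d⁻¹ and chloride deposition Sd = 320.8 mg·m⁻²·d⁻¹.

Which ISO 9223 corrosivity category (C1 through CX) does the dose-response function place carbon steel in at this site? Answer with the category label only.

C2

carbon steel: temperature factor f = +0.150·(-15.1) = -2.2650
  sulphur-dioxide contribution → 4.944 μm/a
  chloride contribution → 12.31 μm/a
  ⇒ r_corr(carbon steel) = 17.25 μm/a
ISO 9223 Table 2 (carbon steel): 1.3 < 17.3 ≤ 25 μm/a ⇒ C2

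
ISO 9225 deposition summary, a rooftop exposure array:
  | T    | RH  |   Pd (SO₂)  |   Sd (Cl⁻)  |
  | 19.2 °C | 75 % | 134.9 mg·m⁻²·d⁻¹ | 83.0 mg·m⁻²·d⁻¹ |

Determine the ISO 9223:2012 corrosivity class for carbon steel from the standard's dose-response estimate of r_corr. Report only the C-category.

carbon steel: f(T) = -0.054·(T−10) [T>10 °C] = -0.4968
  Pd branch = 1.77·Pd^0.52·e^(0.02·RH+f) = 61.84 μm/a
  Cl⁻ term: 0.102·83.0^0.62·exp(0.033·75+0.04·19.2) = 40.44
  r_corr = 61.84 + 40.44 = 102.3 μm/a
102 μm/a falls in (80, 200] for carbon steel → category C5

C5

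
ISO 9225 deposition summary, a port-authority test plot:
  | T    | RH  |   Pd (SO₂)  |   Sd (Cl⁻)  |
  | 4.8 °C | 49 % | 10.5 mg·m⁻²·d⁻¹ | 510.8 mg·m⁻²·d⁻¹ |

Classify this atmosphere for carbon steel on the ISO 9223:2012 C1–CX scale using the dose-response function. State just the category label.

C3

carbon steel: f(T) = +0.150·(T−10) [T≤10 °C] = -0.7800
  SO₂ term: 1.77·10.5^0.52·exp(0.02·49-0.7800) = 7.343
  Cl⁻ term: 0.102·510.8^0.62·exp(0.033·49+0.04·4.8) = 29.74
  sum: 7.343 + 29.74 → r_corr = 37.08 μm/a
Category bounds: 25…50 μm/a bracket r_corr ⇒ C3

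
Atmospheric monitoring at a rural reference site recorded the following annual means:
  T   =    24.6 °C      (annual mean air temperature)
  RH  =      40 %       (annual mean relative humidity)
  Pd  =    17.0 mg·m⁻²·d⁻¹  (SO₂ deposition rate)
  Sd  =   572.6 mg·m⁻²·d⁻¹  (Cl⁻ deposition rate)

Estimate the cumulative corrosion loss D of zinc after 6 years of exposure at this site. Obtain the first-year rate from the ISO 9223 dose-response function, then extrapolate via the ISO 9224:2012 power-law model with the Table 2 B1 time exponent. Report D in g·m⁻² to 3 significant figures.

D(6) = 226 g·m⁻²

zinc: T>10 °C ⇒ hinge -0.071·(24.6−10) = -1.0366
  Pd branch = 0.0129·Pd^0.44·e^(0.046·RH+f) = 0.1002 μm/a
  Sd branch = 0.0175·Sd^0.57·e^(0.008·RH+0.085·T) = 7.279 μm/a
  r_corr = 0.1002 + 7.279 = 7.38 μm/a
Long-term exponent b (ISO 9224 Table 2, B1) = 0.813
  D(6) = 7.38 × 6^0.813 = 7.38 × 4.292 = 31.67 μm
  Mass loss = 31.67 μm × 7.14 g/cm³ = 226.1 g·m⁻²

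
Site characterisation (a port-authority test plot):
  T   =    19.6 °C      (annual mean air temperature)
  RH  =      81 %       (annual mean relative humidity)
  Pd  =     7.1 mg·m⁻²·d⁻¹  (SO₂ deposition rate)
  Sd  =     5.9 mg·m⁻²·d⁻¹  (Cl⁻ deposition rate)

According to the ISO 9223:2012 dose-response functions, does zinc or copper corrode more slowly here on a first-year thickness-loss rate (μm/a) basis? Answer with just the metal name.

zinc: f(T) = -0.071·(T−10) [T>10 °C] = -0.6816
  SO₂ term: 0.0129·7.1^0.44·exp(0.046·81-0.6816) = 0.6417
  Sd branch = 0.0175·Sd^0.57·e^(0.008·RH+0.085·T) = 0.4868 μm/a
  r_corr = 0.6417 + 0.4868 = 1.129 μm/a
copper: f(T) = -0.080·(T−10) [T>10 °C] = -0.7680
  Pd branch = 0.0053·Pd^0.26·e^(0.059·RH+f) = 0.487 μm/a
  Cl⁻ term: 0.01025·5.9^0.27·exp(0.036·81+0.049·19.6) = 0.7986
  sum: 0.487 + 0.7986 → r_corr = 1.286 μm/a
Ordering by μm/a: copper (1.29) > zinc (1.13)

zinc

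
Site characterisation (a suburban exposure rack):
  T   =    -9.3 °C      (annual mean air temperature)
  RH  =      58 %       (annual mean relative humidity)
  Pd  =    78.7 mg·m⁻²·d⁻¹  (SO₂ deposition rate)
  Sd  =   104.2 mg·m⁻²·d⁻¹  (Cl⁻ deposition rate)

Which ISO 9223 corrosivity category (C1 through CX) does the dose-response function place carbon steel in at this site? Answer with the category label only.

carbon steel: f(T) = +0.150·(T−10) [T≤10 °C] = -2.8950
  Pd branch = 1.77·Pd^0.52·e^(0.02·RH+f) = 3.023 μm/a
  Sd branch = 0.102·Sd^0.62·e^(0.033·RH+0.04·T) = 8.499 μm/a
  r_corr = 3.023 + 8.499 = 11.52 μm/a
ISO 9223 Table 2 (carbon steel): 1.3 < 11.5 ≤ 25 μm/a ⇒ C2

C2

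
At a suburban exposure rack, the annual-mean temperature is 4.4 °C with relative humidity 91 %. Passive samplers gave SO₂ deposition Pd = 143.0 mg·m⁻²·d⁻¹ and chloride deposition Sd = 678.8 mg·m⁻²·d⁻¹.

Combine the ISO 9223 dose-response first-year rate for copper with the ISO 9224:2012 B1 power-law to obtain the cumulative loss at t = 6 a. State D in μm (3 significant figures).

copper: f(T) = +0.126·(T−10) [T≤10 °C] = -0.7056
  SO₂ term: 0.0053·143.0^0.26·exp(0.059·91-0.7056) = 2.042
  Cl⁻ term: 0.01025·678.8^0.27·exp(0.036·91+0.049·4.4) = 1.957
  sum: 2.042 + 1.957 → r_corr = 3.999 μm/a
ISO 9224: D(t) = r_corr · t^b with b = 0.667 (copper, B1)
  D(6) = 3.999 × 6^0.667 = 3.999 × 3.304 = 13.21 μm

D(6) = 13.2 μm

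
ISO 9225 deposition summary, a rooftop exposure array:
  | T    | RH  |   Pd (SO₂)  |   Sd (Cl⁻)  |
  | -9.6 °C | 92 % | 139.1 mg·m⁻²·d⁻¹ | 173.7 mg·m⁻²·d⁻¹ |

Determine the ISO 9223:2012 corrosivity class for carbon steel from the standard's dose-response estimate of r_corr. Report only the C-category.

carbon steel: f(T) = +0.150·(T−10) [T≤10 °C] = -2.9400
  sulphur-dioxide contribution → 7.67 μm/a
  chloride contribution → 35.4 μm/a
  total first-year rate 43.07 μm/a
ISO 9223 Table 2 (carbon steel): 25 < 43.1 ≤ 50 μm/a ⇒ C3

C3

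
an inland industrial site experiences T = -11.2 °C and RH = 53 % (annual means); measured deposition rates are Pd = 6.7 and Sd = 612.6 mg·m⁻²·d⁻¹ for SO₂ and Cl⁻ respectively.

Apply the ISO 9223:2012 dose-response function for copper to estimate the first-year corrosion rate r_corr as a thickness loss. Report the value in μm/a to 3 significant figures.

copper: temperature factor f = +0.126·(-21.2) = -2.6712
  sulphur-dioxide contribution → 0.01371 μm/a
  chloride contribution → 0.2257 μm/a
  ⇒ r_corr(copper) = 0.2394 μm/a

r_corr = 0.239 μm/a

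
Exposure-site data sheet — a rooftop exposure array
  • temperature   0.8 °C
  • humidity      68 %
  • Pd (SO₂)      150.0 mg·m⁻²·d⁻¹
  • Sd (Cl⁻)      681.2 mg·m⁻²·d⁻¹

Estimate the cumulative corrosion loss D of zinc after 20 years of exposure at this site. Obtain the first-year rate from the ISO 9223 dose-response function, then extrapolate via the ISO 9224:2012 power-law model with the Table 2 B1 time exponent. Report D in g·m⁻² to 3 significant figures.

zinc: f(T) = +0.038·(T−10) [T≤10 °C] = -0.3496
  Pd branch = 0.0129·Pd^0.44·e^(0.046·RH+f) = 1.882 μm/a
  Cl⁻ term: 0.0175·681.2^0.57·exp(0.008·68+0.085·0.8) = 1.33
  sum: 1.882 + 1.33 → r_corr = 3.212 μm/a
Power-law: D(20) = r_corr · 20^0.813
  D(20) = 3.212 × 20^0.813 = 3.212 × 11.42 = 36.69 μm
  Mass loss = 36.69 μm × 7.14 g/cm³ = 262 g·m⁻²

D(20) = 262 g·m⁻²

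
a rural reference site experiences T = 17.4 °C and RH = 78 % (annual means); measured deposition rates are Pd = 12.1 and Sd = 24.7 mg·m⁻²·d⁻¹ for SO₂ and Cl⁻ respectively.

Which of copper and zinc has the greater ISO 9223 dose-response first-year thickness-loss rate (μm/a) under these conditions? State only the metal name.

zinc

copper: T>10 °C ⇒ hinge -0.080·(17.4−10) = -0.5920
  sulphur-dioxide contribution → 0.5589 μm/a
  chloride contribution → 0.9474 μm/a
  ⇒ r_corr(copper) = 1.506 μm/a
zinc: T>10 °C ⇒ hinge -0.071·(17.4−10) = -0.5254
  sulphur-dioxide contribution → 0.8262 μm/a
  chloride contribution → 0.8917 μm/a
  total first-year rate 1.718 μm/a
Ordering by μm/a: zinc (1.72) > copper (1.51)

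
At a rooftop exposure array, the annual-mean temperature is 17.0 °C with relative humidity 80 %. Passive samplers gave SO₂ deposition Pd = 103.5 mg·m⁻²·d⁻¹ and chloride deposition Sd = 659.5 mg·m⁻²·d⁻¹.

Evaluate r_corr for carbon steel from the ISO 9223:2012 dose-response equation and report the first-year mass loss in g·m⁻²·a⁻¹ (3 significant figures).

r_corr = 1.77e+03 g·m⁻²·a⁻¹

carbon steel: temperature factor f = -0.054·(7.0) = -0.3780
  SO₂ term: 1.77·103.5^0.52·exp(0.02·80-0.3780) = 67.06
  Sd branch = 0.102·Sd^0.62·e^(0.033·RH+0.04·T) = 157.9 μm/a
  sum: 67.06 + 157.9 → r_corr = 225 μm/a
Convert to mass loss: 225 μm/a × 7.85 g/cm³ = 1766 g·m⁻²·a⁻¹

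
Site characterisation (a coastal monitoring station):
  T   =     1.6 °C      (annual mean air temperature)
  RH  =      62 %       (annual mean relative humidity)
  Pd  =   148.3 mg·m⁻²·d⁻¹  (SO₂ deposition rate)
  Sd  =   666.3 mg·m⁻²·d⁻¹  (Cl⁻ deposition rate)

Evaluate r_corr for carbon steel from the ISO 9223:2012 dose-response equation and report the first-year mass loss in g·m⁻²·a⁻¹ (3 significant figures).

carbon steel: f(T) = +0.150·(T−10) [T≤10 °C] = -1.2600
  SO₂ term: 1.77·148.3^0.52·exp(0.02·62-1.2600) = 23.35
  Sd branch = 0.102·Sd^0.62·e^(0.033·RH+0.04·T) = 47.38 μm/a
  sum: 23.35 + 47.38 → r_corr = 70.73 μm/a
Convert to mass loss: 70.73 μm/a × 7.85 g/cm³ = 555.3 g·m⁻²·a⁻¹

r_corr = 555 g·m⁻²·a⁻¹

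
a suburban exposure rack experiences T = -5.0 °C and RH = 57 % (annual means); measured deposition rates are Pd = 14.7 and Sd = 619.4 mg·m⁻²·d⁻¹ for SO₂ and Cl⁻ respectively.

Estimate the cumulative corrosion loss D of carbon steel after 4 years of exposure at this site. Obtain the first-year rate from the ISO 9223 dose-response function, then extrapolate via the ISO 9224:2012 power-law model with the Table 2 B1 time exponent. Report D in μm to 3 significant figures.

D(4) = 65.8 μm

carbon steel: temperature factor f = +0.150·(-15.0) = -2.2500
  sulphur-dioxide contribution → 2.36 μm/a
  chloride contribution → 29.49 μm/a
  ⇒ r_corr(carbon steel) = 31.85 μm/a
Power-law: D(4) = r_corr · 4^0.523
  D(4) = 31.85 × 4^0.523 = 31.85 × 2.065 = 65.76 μm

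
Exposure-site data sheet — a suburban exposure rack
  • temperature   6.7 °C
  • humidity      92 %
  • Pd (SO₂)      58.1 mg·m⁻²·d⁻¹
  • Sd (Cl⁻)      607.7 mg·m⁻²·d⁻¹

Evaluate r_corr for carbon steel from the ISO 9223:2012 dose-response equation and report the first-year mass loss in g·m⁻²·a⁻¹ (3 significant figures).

carbon steel: temperature factor f = +0.150·(-3.3) = -0.4950
  SO₂ term: 1.77·58.1^0.52·exp(0.02·92-0.4950) = 56.17
  Cl⁻ term: 0.102·607.7^0.62·exp(0.033·92+0.04·6.7) = 147.7
  r_corr = 56.17 + 147.7 = 203.9 μm/a
Convert to mass loss: 203.9 μm/a × 7.85 g/cm³ = 1600 g·m⁻²·a⁻¹

r_corr = 1.60e+03 g·m⁻²·a⁻¹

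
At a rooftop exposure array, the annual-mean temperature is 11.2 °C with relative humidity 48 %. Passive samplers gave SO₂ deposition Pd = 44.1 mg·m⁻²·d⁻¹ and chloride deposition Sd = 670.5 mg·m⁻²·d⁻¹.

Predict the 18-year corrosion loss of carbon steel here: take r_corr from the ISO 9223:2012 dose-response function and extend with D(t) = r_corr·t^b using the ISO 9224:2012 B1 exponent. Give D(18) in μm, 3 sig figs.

carbon steel: f(T) = -0.054·(T−10) [T>10 °C] = -0.0648
  sulphur-dioxide contribution → 31.04 μm/a
  chloride contribution → 44 μm/a
  total first-year rate 75.04 μm/a
Long-term exponent b (ISO 9224 Table 2, B1) = 0.523
  D(18) = 75.04 × 18^0.523 = 75.04 × 4.534 = 340.2 μm

D(18) = 340 μm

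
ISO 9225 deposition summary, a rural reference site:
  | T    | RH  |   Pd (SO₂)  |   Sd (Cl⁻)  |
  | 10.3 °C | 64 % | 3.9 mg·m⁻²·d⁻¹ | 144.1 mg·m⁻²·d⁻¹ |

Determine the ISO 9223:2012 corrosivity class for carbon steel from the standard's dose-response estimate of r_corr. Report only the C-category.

carbon steel: f(T) = -0.054·(T−10) [T>10 °C] = -0.0162
  SO₂ term: 1.77·3.9^0.52·exp(0.02·64-0.0162) = 12.71
  Sd branch = 0.102·Sd^0.62·e^(0.033·RH+0.04·T) = 27.74 μm/a
  sum: 12.71 + 27.74 → r_corr = 40.45 μm/a
40.5 μm/a falls in (25, 50] for carbon steel → category C3

C3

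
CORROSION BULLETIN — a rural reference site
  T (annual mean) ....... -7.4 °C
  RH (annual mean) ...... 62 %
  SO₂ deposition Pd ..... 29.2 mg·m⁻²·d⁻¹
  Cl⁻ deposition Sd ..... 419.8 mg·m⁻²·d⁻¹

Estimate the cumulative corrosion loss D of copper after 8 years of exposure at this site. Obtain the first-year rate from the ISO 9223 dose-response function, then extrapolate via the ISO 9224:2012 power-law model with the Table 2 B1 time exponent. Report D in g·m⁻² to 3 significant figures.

copper: T≤10 °C ⇒ hinge +0.126·(-7.4−10) = -2.1924
  SO₂ term: 0.0053·29.2^0.26·exp(0.059·62-2.1924) = 0.05518
  Cl⁻ term: 0.01025·419.8^0.27·exp(0.036·62+0.049·-7.4) = 0.3395
  r_corr = 0.05518 + 0.3395 = 0.3947 μm/a
Power-law: D(8) = r_corr · 8^0.667
  D(8) = 0.3947 × 8^0.667 = 0.3947 × 4.003 = 1.58 μm
  Mass loss = 1.58 μm × 8.96 g/cm³ = 14.15 g·m⁻²

D(8) = 14.2 g·m⁻²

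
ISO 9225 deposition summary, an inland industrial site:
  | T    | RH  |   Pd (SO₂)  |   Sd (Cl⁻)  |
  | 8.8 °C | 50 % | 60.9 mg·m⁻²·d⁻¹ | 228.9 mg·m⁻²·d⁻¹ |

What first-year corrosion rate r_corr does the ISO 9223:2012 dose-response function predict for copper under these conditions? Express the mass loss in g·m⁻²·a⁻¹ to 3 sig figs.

copper: temperature factor f = +0.126·(-1.2) = -0.1512
  Pd branch = 0.0053·Pd^0.26·e^(0.059·RH+f) = 0.2534 μm/a
  Cl⁻ term: 0.01025·228.9^0.27·exp(0.036·50+0.049·8.8) = 0.4138
  sum: 0.2534 + 0.4138 → r_corr = 0.6672 μm/a
Convert to mass loss: 0.6672 μm/a × 8.96 g/cm³ = 5.978 g·m⁻²·a⁻¹

r_corr = 5.98 g·m⁻²·a⁻¹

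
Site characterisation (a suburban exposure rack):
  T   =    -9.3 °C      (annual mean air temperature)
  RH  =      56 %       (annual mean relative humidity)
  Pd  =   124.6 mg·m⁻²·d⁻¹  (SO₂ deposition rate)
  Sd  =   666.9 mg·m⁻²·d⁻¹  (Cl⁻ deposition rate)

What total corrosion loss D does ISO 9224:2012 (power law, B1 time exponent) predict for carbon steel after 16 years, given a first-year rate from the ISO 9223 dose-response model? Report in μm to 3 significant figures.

carbon steel: T≤10 °C ⇒ hinge +0.150·(-9.3−10) = -2.8950
  sulphur-dioxide contribution → 3.688 μm/a
  chloride contribution → 25.15 μm/a
  total first-year rate 28.84 μm/a
Power-law: D(16) = r_corr · 16^0.523
  D(16) = 28.84 × 16^0.523 = 28.84 × 4.263 = 122.9 μm

D(16) = 123 μm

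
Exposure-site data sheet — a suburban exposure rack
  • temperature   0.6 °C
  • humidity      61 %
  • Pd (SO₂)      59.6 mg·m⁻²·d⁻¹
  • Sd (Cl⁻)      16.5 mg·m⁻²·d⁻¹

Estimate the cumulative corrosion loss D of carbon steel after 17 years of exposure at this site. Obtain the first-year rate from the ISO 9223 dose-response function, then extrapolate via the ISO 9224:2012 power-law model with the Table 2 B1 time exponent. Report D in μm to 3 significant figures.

D(17) = 73.5 μm

carbon steel: f(T) = +0.150·(T−10) [T≤10 °C] = -1.4100
  Pd branch = 1.77·Pd^0.52·e^(0.02·RH+f) = 12.26 μm/a
  Cl⁻ term: 0.102·16.5^0.62·exp(0.033·61+0.04·0.6) = 4.447
  r_corr = 12.26 + 4.447 = 16.71 μm/a
Long-term exponent b (ISO 9224 Table 2, B1) = 0.523
  D(17) = 16.71 × 17^0.523 = 16.71 × 4.401 = 73.54 μm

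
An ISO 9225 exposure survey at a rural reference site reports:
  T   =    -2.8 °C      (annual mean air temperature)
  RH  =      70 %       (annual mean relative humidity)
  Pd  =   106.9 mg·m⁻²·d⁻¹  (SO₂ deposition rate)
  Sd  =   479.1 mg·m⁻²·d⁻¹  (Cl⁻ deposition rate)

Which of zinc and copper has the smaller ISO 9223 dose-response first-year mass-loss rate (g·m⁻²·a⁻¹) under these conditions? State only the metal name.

zinc: f(T) = +0.038·(T−10) [T≤10 °C] = -0.4864
  SO₂ term: 0.0129·106.9^0.44·exp(0.046·70-0.4864) = 1.551
  Cl⁻ term: 0.0175·479.1^0.57·exp(0.008·70+0.085·-2.8) = 0.8142
  sum: 1.551 + 0.8142 → r_corr = 2.365 μm/a
  mass loss = 2.365 μm/a × 7.14 g/cm³ = 16.89 g·m⁻²·a⁻¹
copper: T≤10 °C ⇒ hinge +0.126·(-2.8−10) = -1.6128
  SO₂ term: 0.0053·106.9^0.26·exp(0.059·70-1.6128) = 0.2213
  Sd branch = 0.01025·Sd^0.27·e^(0.036·RH+0.049·T) = 0.5879 μm/a
  r_corr = 0.2213 + 0.5879 = 0.8092 μm/a
  mass loss = 0.8092 μm/a × 8.96 g/cm³ = 7.25 g·m⁻²·a⁻¹
Ordering by g·m⁻²·a⁻¹: zinc (16.9) > copper (7.25)

copper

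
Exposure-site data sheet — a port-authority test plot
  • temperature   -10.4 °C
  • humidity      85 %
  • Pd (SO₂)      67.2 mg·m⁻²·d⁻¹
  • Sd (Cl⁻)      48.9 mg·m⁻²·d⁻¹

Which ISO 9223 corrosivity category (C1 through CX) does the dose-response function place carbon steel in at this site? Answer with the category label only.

carbon steel: temperature factor f = +0.150·(-20.4) = -3.0600
  Pd branch = 1.77·Pd^0.52·e^(0.02·RH+f) = 4.051 μm/a
  Cl⁻ term: 0.102·48.9^0.62·exp(0.033·85+0.04·-10.4) = 12.4
  sum: 4.051 + 12.4 → r_corr = 16.45 μm/a
16.5 μm/a falls in (1.3, 25] for carbon steel → category C2

C2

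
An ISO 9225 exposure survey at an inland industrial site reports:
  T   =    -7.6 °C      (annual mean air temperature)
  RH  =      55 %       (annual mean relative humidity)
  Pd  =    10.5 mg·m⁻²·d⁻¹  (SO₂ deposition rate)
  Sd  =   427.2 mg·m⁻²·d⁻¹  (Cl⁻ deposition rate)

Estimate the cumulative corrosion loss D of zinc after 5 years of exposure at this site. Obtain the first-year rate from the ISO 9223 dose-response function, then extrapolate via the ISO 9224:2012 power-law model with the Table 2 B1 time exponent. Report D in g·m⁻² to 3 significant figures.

D(5) = 18.1 g·m⁻²

zinc: T≤10 °C ⇒ hinge +0.038·(-7.6−10) = -0.6688
  sulphur-dioxide contribution → 0.2335 μm/a
  chloride contribution → 0.4498 μm/a
  ⇒ r_corr(zinc) = 0.6833 μm/a
Long-term exponent b (ISO 9224 Table 2, B1) = 0.813
  D(5) = 0.6833 × 5^0.813 = 0.6833 × 3.701 = 2.528 μm
  Mass loss = 2.528 μm × 7.14 g/cm³ = 18.05 g·m⁻²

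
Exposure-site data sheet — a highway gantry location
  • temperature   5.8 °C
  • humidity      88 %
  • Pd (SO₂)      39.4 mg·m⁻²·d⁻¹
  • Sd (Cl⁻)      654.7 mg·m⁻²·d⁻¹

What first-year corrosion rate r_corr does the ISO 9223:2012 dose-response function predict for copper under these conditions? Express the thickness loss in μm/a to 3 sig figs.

copper: f(T) = +0.126·(T−10) [T≤10 °C] = -0.5292
  Pd branch = 0.0053·Pd^0.26·e^(0.059·RH+f) = 1.459 μm/a
  Cl⁻ term: 0.01025·654.7^0.27·exp(0.036·88+0.049·5.8) = 1.863
  r_corr = 1.459 + 1.863 = 3.323 μm/a

r_corr = 3.32 μm/a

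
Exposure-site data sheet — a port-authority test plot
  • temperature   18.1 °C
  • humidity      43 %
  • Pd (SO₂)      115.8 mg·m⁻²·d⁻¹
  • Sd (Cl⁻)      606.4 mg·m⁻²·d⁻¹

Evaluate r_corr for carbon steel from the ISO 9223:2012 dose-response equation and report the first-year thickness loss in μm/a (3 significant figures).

carbon steel: temperature factor f = -0.054·(8.1) = -0.4374
  sulphur-dioxide contribution → 31.96 μm/a
  chloride contribution → 46.2 μm/a
  total first-year rate 78.16 μm/a

r_corr = 78.2 μm/a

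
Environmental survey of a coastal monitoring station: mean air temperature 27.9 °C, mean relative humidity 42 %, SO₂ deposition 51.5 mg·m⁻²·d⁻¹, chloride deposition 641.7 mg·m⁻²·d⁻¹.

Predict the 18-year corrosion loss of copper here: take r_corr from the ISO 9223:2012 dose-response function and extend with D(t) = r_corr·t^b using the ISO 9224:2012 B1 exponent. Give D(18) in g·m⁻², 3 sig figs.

copper: T>10 °C ⇒ hinge -0.080·(27.9−10) = -1.4320
  sulphur-dioxide contribution → 0.04204 μm/a
  chloride contribution → 1.045 μm/a
  total first-year rate 1.087 μm/a
Power-law: D(18) = r_corr · 18^0.667
  D(18) = 1.087 × 18^0.667 = 1.087 × 6.875 = 7.473 μm
  Mass loss = 7.473 μm × 8.96 g/cm³ = 66.96 g·m⁻²

D(18) = 67.0 g·m⁻²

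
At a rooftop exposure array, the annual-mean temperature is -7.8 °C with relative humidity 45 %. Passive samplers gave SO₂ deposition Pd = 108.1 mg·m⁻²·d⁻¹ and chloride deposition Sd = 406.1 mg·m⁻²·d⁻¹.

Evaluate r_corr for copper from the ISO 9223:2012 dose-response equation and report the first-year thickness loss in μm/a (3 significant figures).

r_corr = 0.206 μm/a

copper: T≤10 °C ⇒ hinge +0.126·(-7.8−10) = -2.2428
  Pd branch = 0.0053·Pd^0.26·e^(0.059·RH+f) = 0.02704 μm/a
  Cl⁻ term: 0.01025·406.1^0.27·exp(0.036·45+0.049·-7.8) = 0.1789
  sum: 0.02704 + 0.1789 → r_corr = 0.206 μm/a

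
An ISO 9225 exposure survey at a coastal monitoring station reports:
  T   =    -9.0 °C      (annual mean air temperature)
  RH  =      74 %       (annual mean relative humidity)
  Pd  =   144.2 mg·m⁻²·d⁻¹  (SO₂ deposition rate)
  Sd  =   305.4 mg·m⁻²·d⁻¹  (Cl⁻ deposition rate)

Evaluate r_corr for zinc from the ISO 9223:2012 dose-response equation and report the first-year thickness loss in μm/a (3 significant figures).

zinc: temperature factor f = +0.038·(-19.0) = -0.7220
  SO₂ term: 0.0129·144.2^0.44·exp(0.046·74-0.7220) = 1.68
  Cl⁻ term: 0.0175·305.4^0.57·exp(0.008·74+0.085·-9.0) = 0.384
  r_corr = 1.68 + 0.384 = 2.064 μm/a

r_corr = 2.06 μm/a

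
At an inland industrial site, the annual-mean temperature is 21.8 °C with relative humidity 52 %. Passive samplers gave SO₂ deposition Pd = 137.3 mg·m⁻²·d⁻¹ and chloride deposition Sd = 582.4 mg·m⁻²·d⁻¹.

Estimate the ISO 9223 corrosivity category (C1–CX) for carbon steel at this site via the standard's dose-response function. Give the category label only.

carbon steel: f(T) = -0.054·(T−10) [T>10 °C] = -0.6372
  sulphur-dioxide contribution → 34.24 μm/a
  chloride contribution → 70.31 μm/a
  ⇒ r_corr(carbon steel) = 104.5 μm/a
Category bounds: 80…200 μm/a bracket r_corr ⇒ C5

C5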